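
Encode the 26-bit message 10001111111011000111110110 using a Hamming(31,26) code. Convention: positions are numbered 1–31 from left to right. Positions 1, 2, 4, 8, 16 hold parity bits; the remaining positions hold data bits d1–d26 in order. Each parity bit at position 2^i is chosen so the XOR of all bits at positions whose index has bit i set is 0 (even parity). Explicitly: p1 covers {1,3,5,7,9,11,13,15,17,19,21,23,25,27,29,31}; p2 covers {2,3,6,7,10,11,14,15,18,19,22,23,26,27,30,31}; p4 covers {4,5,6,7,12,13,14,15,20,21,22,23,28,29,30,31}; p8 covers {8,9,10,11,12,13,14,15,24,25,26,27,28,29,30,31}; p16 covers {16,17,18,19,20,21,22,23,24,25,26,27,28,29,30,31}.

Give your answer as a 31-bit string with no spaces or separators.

Place data at non-parity positions: p1 p2 1 p4 0 0 0 p8 1 1 1 1 1 1 1 p16 0 1 1 0 0 0 1 1 1 1 1 0 1 1 0
p1 (pos 1,3,5,7,9,11,13,15,17,19,21,23,25,27,29,31): XOR of data positions = 1⊕0⊕0⊕1⊕1⊕1⊕1⊕0⊕1⊕0⊕1⊕1⊕1⊕1⊕0 = 0
p2 (pos 2,3,6,7,10,11,14,15,18,19,22,23,26,27,30,31): XOR of data positions = 1⊕0⊕0⊕1⊕1⊕1⊕1⊕1⊕1⊕0⊕1⊕1⊕1⊕1⊕0 = 1
p4 (pos 4,5,6,7,12,13,14,15,20,21,22,23,28,29,30,31): XOR of data positions = 0⊕0⊕0⊕1⊕1⊕1⊕1⊕0⊕0⊕0⊕1⊕0⊕1⊕1⊕0 = 1
p8 (pos 8,9,10,11,12,13,14,15,24,25,26,27,28,29,30,31): XOR of data positions = 1⊕1⊕1⊕1⊕1⊕1⊕1⊕1⊕1⊕1⊕1⊕0⊕1⊕1⊕0 = 1
p16 (pos 16,17,18,19,20,21,22,23,24,25,26,27,28,29,30,31): XOR of data positions = 0⊕1⊕1⊕0⊕0⊕0⊕1⊕1⊕1⊕1⊕1⊕0⊕1⊕1⊕0 = 1
Codeword: 0111000111111111011000111110110

0111000111111111011000111110110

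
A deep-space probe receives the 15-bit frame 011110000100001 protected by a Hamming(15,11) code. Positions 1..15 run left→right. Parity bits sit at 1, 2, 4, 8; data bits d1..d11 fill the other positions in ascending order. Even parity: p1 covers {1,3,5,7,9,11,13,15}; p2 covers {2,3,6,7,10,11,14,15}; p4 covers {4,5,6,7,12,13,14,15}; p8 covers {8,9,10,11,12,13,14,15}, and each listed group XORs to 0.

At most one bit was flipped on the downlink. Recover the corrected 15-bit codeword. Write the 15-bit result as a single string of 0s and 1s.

011100000100001

s1 (pos 1,3,5,7,9,11,13,15): 0⊕1⊕1⊕0⊕0⊕0⊕0⊕1 = 1
s2 (pos 2,3,6,7,10,11,14,15): 1⊕1⊕0⊕0⊕1⊕0⊕0⊕1 = 0
s4 (pos 4,5,6,7,12,13,14,15): 1⊕1⊕0⊕0⊕0⊕0⊕0⊕1 = 1
s8 (pos 8,9,10,11,12,13,14,15): 0⊕0⊕1⊕0⊕0⊕0⊕0⊕1 = 0
Syndrome s8…s1 = 0101 → error at position 5.
Flip position 5: 011110000100001 → 011100000100001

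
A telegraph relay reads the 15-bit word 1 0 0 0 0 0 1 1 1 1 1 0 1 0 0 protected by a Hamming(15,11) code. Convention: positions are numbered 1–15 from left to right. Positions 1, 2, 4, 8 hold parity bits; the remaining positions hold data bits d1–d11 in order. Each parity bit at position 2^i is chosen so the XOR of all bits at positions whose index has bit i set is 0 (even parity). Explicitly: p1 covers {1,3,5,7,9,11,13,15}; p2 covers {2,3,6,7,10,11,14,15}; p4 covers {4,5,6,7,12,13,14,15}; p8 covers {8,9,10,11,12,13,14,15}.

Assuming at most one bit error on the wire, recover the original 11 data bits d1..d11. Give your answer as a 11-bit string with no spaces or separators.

00011100100

s1 (pos 1,3,5,7,9,11,13,15): 1⊕0⊕0⊕1⊕1⊕1⊕1⊕0 = 1
s2 (pos 2,3,6,7,10,11,14,15): 0⊕0⊕0⊕1⊕1⊕1⊕0⊕0 = 1
s4 (pos 4,5,6,7,12,13,14,15): 0⊕0⊕0⊕1⊕0⊕1⊕0⊕0 = 0
s8 (pos 8,9,10,11,12,13,14,15): 1⊕1⊕1⊕1⊕0⊕1⊕0⊕0 = 1
Syndrome s8…s1 = 1011 → error at position 11.
Flip position 11: 100000111110100 → 100000111100100
Read data bits from positions 3,5,6,7,9,10,11,12,13,14,15: 00011100100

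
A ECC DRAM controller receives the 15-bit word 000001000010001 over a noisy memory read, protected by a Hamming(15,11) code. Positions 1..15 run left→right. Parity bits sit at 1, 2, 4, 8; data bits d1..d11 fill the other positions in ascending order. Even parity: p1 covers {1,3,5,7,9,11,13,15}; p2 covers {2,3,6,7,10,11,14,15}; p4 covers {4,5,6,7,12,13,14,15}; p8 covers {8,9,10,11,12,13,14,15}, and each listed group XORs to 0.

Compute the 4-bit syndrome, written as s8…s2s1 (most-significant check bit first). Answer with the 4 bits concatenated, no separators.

0010

s1 (pos 1,3,5,7,9,11,13,15): 0⊕0⊕0⊕0⊕0⊕1⊕0⊕1 = 0
s2 (pos 2,3,6,7,10,11,14,15): 0⊕0⊕1⊕0⊕0⊕1⊕0⊕1 = 1
s4 (pos 4,5,6,7,12,13,14,15): 0⊕0⊕1⊕0⊕0⊕0⊕0⊕1 = 0
s8 (pos 8,9,10,11,12,13,14,15): 0⊕0⊕0⊕1⊕0⊕0⊕0⊕1 = 0
Syndrome s8…s1 = 0010 → error at position 2.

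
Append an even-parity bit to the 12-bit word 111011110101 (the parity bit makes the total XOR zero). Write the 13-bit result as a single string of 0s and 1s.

XOR of the 12 data bits: 1⊕1⊕1⊕0⊕1⊕1⊕1⊕1⊕0⊕1⊕0⊕1 = 1
Parity bit = 1 (so all 13 bits XOR to 0).

1110111101011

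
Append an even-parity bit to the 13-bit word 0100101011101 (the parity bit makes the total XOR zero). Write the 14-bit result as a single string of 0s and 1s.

01001010111011

XOR of the 13 data bits: 0⊕1⊕0⊕0⊕1⊕0⊕1⊕0⊕1⊕1⊕1⊕0⊕1 = 1
Parity bit = 1 (so all 14 bits XOR to 0).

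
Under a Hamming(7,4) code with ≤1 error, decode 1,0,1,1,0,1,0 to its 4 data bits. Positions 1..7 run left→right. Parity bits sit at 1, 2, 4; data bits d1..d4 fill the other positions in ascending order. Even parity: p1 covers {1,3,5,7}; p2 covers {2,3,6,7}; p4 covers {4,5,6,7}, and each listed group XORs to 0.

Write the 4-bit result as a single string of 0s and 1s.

s1 (pos 1,3,5,7): 1⊕1⊕0⊕0 = 0
s2 (pos 2,3,6,7): 0⊕1⊕1⊕0 = 0
s4 (pos 4,5,6,7): 1⊕0⊕1⊕0 = 0
Syndrome s4…s1 = 000 → no error.
Read data bits from positions 3,5,6,7: 1010

1010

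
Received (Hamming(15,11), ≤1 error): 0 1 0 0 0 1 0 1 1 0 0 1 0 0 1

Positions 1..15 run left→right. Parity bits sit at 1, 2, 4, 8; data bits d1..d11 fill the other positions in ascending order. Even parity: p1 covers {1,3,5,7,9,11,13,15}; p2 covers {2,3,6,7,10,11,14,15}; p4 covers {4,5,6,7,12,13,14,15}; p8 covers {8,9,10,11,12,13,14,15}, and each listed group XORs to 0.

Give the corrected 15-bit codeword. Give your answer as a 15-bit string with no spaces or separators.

s1 (pos 1,3,5,7,9,11,13,15): 0⊕0⊕0⊕0⊕1⊕0⊕0⊕1 = 0
s2 (pos 2,3,6,7,10,11,14,15): 1⊕0⊕1⊕0⊕0⊕0⊕0⊕1 = 1
s4 (pos 4,5,6,7,12,13,14,15): 0⊕0⊕1⊕0⊕1⊕0⊕0⊕1 = 1
s8 (pos 8,9,10,11,12,13,14,15): 1⊕1⊕0⊕0⊕1⊕0⊕0⊕1 = 0
Syndrome s8…s1 = 0110 → error at position 6.
Flip position 6: 010001011001001 → 010000011001001

010000011001001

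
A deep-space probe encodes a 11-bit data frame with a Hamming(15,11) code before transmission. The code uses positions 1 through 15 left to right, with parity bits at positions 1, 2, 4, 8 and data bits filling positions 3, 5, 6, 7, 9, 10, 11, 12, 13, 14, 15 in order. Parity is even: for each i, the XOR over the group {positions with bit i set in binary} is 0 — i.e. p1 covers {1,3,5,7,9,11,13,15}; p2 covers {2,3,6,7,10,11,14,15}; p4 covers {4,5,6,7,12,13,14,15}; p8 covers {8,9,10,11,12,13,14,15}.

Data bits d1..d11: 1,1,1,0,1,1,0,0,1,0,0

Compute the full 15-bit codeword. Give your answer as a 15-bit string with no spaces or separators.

Place data at non-parity positions: p1 p2 1 p4 1 1 0 p8 1 1 0 0 1 0 0
p1 (pos 1,3,5,7,9,11,13,15): XOR of data positions = 1⊕1⊕0⊕1⊕0⊕1⊕0 = 0
p2 (pos 2,3,6,7,10,11,14,15): XOR of data positions = 1⊕1⊕0⊕1⊕0⊕0⊕0 = 1
p4 (pos 4,5,6,7,12,13,14,15): XOR of data positions = 1⊕1⊕0⊕0⊕1⊕0⊕0 = 1
p8 (pos 8,9,10,11,12,13,14,15): XOR of data positions = 1⊕1⊕0⊕0⊕1⊕0⊕0 = 1
Codeword: 011111011100100

011111011100100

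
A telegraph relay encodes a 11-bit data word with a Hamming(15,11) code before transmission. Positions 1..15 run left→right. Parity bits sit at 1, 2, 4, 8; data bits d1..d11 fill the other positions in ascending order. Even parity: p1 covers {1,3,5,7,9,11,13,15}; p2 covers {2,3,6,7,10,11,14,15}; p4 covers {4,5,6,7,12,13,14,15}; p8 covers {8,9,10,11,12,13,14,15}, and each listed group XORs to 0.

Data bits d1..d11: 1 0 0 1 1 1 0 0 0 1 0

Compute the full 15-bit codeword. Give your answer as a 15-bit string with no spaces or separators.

101000111100010

Place data at non-parity positions: p1 p2 1 p4 0 0 1 p8 1 1 0 0 0 1 0
p1 (pos 1,3,5,7,9,11,13,15): XOR of data positions = 1⊕0⊕1⊕1⊕0⊕0⊕0 = 1
p2 (pos 2,3,6,7,10,11,14,15): XOR of data positions = 1⊕0⊕1⊕1⊕0⊕1⊕0 = 0
p4 (pos 4,5,6,7,12,13,14,15): XOR of data positions = 0⊕0⊕1⊕0⊕0⊕1⊕0 = 0
p8 (pos 8,9,10,11,12,13,14,15): XOR of data positions = 1⊕1⊕0⊕0⊕0⊕1⊕0 = 1
Codeword: 101000111100010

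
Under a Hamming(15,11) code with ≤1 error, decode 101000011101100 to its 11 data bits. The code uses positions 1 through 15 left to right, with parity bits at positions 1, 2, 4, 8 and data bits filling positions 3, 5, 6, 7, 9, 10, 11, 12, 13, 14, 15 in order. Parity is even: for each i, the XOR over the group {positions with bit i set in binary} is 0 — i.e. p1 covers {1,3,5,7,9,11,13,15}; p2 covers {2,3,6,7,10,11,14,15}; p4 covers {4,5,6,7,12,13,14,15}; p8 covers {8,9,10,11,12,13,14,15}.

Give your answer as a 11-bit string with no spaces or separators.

s1 (pos 1,3,5,7,9,11,13,15): 1⊕1⊕0⊕0⊕1⊕0⊕1⊕0 = 0
s2 (pos 2,3,6,7,10,11,14,15): 0⊕1⊕0⊕0⊕1⊕0⊕0⊕0 = 0
s4 (pos 4,5,6,7,12,13,14,15): 0⊕0⊕0⊕0⊕1⊕1⊕0⊕0 = 0
s8 (pos 8,9,10,11,12,13,14,15): 1⊕1⊕1⊕0⊕1⊕1⊕0⊕0 = 1
Syndrome s8…s1 = 1000 → error at position 8.
Flip position 8: 101000011101100 → 101000001101100
Read data bits from positions 3,5,6,7,9,10,11,12,13,14,15: 10001101100

10001101100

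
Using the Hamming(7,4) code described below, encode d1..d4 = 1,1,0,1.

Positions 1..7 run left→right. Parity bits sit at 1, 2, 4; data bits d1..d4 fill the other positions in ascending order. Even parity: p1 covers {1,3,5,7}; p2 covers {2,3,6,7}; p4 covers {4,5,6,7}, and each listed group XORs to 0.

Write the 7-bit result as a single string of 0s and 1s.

1010101

Place data at non-parity positions: p1 p2 1 p4 1 0 1
p1 (pos 1,3,5,7): XOR of data positions = 1⊕1⊕1 = 1
p2 (pos 2,3,6,7): XOR of data positions = 1⊕0⊕1 = 0
p4 (pos 4,5,6,7): XOR of data positions = 1⊕0⊕1 = 0
Codeword: 1010101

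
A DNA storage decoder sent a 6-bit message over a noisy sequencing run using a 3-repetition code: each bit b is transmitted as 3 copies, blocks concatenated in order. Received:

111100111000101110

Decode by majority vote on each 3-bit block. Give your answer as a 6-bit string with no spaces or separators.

101011

Block 1 (111): 3 ones → 1
Block 2 (100): 1 one → 0
Block 3 (111): 3 ones → 1
Block 4 (000): 0 ones → 0
Block 5 (101): 2 ones → 1
Block 6 (110): 2 ones → 1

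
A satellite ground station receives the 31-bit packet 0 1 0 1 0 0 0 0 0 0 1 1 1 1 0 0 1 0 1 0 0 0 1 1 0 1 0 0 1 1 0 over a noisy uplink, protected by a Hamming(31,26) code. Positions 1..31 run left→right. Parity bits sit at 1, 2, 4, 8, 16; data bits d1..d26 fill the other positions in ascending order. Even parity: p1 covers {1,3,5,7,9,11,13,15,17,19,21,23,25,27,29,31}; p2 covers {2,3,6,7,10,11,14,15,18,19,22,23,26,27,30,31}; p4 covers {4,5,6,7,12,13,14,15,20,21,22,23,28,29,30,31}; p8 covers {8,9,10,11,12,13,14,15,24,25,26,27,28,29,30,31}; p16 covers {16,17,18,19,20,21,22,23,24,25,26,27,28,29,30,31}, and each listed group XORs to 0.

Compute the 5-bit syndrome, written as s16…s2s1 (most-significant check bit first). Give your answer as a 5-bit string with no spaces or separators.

s1 (pos 1,3,5,7,9,11,13,15,17,19,21,23,25,27,29,31): 0⊕0⊕0⊕0⊕0⊕1⊕1⊕0⊕1⊕1⊕0⊕1⊕0⊕0⊕1⊕0 = 0
s2 (pos 2,3,6,7,10,11,14,15,18,19,22,23,26,27,30,31): 1⊕0⊕0⊕0⊕0⊕1⊕1⊕0⊕0⊕1⊕0⊕1⊕1⊕0⊕1⊕0 = 1
s4 (pos 4,5,6,7,12,13,14,15,20,21,22,23,28,29,30,31): 1⊕0⊕0⊕0⊕1⊕1⊕1⊕0⊕0⊕0⊕0⊕1⊕0⊕1⊕1⊕0 = 1
s8 (pos 8,9,10,11,12,13,14,15,24,25,26,27,28,29,30,31): 0⊕0⊕0⊕1⊕1⊕1⊕1⊕0⊕1⊕0⊕1⊕0⊕0⊕1⊕1⊕0 = 0
s16 (pos 16,17,18,19,20,21,22,23,24,25,26,27,28,29,30,31): 0⊕1⊕0⊕1⊕0⊕0⊕0⊕1⊕1⊕0⊕1⊕0⊕0⊕1⊕1⊕0 = 1
Syndrome s16…s1 = 10110 → error at position 22.

10110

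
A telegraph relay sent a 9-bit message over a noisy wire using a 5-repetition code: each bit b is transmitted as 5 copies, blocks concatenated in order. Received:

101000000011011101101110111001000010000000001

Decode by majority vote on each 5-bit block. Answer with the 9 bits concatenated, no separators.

Block 1 (10100): 2 ones → 0
Block 2 (00000): 0 ones → 0
Block 3 (11011): 4 ones → 1
Block 4 (10110): 3 ones → 1
Block 5 (11101): 4 ones → 1
Block 6 (11001): 3 ones → 1
Block 7 (00001): 1 one → 0
Block 8 (00000): 0 ones → 0
Block 9 (00001): 1 one → 0

001111000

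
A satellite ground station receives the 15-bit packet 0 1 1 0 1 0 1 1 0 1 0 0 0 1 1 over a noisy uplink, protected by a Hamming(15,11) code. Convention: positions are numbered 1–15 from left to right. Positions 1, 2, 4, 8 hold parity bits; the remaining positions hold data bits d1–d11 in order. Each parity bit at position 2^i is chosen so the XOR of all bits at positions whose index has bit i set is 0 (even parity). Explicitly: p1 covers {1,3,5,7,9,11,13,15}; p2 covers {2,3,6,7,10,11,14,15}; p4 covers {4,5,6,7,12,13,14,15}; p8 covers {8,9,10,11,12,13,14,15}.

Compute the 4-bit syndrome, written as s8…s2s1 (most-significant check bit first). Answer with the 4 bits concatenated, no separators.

0000

s1 (pos 1,3,5,7,9,11,13,15): 0⊕1⊕1⊕1⊕0⊕0⊕0⊕1 = 0
s2 (pos 2,3,6,7,10,11,14,15): 1⊕1⊕0⊕1⊕1⊕0⊕1⊕1 = 0
s4 (pos 4,5,6,7,12,13,14,15): 0⊕1⊕0⊕1⊕0⊕0⊕1⊕1 = 0
s8 (pos 8,9,10,11,12,13,14,15): 1⊕0⊕1⊕0⊕0⊕0⊕1⊕1 = 0
Syndrome s8…s1 = 0000 → no error.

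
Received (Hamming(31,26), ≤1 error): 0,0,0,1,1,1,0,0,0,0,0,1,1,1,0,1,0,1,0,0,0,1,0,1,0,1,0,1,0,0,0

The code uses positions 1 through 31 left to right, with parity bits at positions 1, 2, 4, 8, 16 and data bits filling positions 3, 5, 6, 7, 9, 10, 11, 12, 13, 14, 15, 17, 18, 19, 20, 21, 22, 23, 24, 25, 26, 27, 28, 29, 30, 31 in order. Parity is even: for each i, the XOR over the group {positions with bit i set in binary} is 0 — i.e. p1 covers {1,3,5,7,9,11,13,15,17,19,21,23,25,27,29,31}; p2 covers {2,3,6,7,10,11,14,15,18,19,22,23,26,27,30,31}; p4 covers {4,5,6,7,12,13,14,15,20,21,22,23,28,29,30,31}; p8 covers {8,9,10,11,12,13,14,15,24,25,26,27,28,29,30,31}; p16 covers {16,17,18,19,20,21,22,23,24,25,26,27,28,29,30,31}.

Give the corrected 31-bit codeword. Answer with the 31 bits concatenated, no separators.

s1 (pos 1,3,5,7,9,11,13,15,17,19,21,23,25,27,29,31): 0⊕0⊕1⊕0⊕0⊕0⊕1⊕0⊕0⊕0⊕0⊕0⊕0⊕0⊕0⊕0 = 0
s2 (pos 2,3,6,7,10,11,14,15,18,19,22,23,26,27,30,31): 0⊕0⊕1⊕0⊕0⊕0⊕1⊕0⊕1⊕0⊕1⊕0⊕1⊕0⊕0⊕0 = 1
s4 (pos 4,5,6,7,12,13,14,15,20,21,22,23,28,29,30,31): 1⊕1⊕1⊕0⊕1⊕1⊕1⊕0⊕0⊕0⊕1⊕0⊕1⊕0⊕0⊕0 = 0
s8 (pos 8,9,10,11,12,13,14,15,24,25,26,27,28,29,30,31): 0⊕0⊕0⊕0⊕1⊕1⊕1⊕0⊕1⊕0⊕1⊕0⊕1⊕0⊕0⊕0 = 0
s16 (pos 16,17,18,19,20,21,22,23,24,25,26,27,28,29,30,31): 1⊕0⊕1⊕0⊕0⊕0⊕1⊕0⊕1⊕0⊕1⊕0⊕1⊕0⊕0⊕0 = 0
Syndrome s16…s1 = 00010 → error at position 2.
Flip position 2: 0001110000011101010001010101000 → 0101110000011101010001010101000

0101110000011101010001010101000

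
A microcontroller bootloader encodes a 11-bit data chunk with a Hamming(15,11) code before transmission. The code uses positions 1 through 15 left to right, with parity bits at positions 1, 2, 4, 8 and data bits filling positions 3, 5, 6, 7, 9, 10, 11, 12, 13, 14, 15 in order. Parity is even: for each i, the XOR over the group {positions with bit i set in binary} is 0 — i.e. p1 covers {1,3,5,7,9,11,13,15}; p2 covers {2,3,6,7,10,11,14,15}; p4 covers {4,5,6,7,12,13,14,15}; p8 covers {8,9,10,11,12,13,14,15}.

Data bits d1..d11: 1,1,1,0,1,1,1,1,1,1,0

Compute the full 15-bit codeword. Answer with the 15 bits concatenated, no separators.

111111001111110

Place data at non-parity positions: p1 p2 1 p4 1 1 0 p8 1 1 1 1 1 1 0
p1 (pos 1,3,5,7,9,11,13,15): XOR of data positions = 1⊕1⊕0⊕1⊕1⊕1⊕0 = 1
p2 (pos 2,3,6,7,10,11,14,15): XOR of data positions = 1⊕1⊕0⊕1⊕1⊕1⊕0 = 1
p4 (pos 4,5,6,7,12,13,14,15): XOR of data positions = 1⊕1⊕0⊕1⊕1⊕1⊕0 = 1
p8 (pos 8,9,10,11,12,13,14,15): XOR of data positions = 1⊕1⊕1⊕1⊕1⊕1⊕0 = 0
Codeword: 111111001111110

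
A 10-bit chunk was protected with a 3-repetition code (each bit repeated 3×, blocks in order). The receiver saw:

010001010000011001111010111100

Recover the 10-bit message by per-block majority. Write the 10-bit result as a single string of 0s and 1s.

Block 1 (010): 1 one → 0
Block 2 (001): 1 one → 0
Block 3 (010): 1 one → 0
Block 4 (000): 0 ones → 0
Block 5 (011): 2 ones → 1
Block 6 (001): 1 one → 0
Block 7 (111): 3 ones → 1
Block 8 (010): 1 one → 0
Block 9 (111): 3 ones → 1
Block 10 (100): 1 one → 0

0000101010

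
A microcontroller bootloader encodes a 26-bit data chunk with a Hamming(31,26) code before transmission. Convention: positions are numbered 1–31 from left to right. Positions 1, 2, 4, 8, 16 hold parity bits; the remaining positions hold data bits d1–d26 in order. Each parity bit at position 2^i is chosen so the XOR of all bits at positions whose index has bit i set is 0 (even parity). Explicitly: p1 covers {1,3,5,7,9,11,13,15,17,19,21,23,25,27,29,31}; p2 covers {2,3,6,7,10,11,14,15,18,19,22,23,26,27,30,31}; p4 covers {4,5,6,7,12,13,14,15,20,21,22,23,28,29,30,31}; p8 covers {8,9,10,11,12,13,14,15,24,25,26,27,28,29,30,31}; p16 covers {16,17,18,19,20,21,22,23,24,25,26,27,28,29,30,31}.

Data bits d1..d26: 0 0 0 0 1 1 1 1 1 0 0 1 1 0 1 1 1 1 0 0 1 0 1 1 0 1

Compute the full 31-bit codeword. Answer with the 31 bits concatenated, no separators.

Place data at non-parity positions: p1 p2 0 p4 0 0 0 p8 1 1 1 1 1 0 0 p16 1 1 0 1 1 1 1 0 0 1 0 1 1 0 1
p1 (pos 1,3,5,7,9,11,13,15,17,19,21,23,25,27,29,31): XOR of data positions = 0⊕0⊕0⊕1⊕1⊕1⊕0⊕1⊕0⊕1⊕1⊕0⊕0⊕1⊕1 = 0
p2 (pos 2,3,6,7,10,11,14,15,18,19,22,23,26,27,30,31): XOR of data positions = 0⊕0⊕0⊕1⊕1⊕0⊕0⊕1⊕0⊕1⊕1⊕1⊕0⊕0⊕1 = 1
p4 (pos 4,5,6,7,12,13,14,15,20,21,22,23,28,29,30,31): XOR of data positions = 0⊕0⊕0⊕1⊕1⊕0⊕0⊕1⊕1⊕1⊕1⊕1⊕1⊕0⊕1 = 1
p8 (pos 8,9,10,11,12,13,14,15,24,25,26,27,28,29,30,31): XOR of data positions = 1⊕1⊕1⊕1⊕1⊕0⊕0⊕0⊕0⊕1⊕0⊕1⊕1⊕0⊕1 = 1
p16 (pos 16,17,18,19,20,21,22,23,24,25,26,27,28,29,30,31): XOR of data positions = 1⊕1⊕0⊕1⊕1⊕1⊕1⊕0⊕0⊕1⊕0⊕1⊕1⊕0⊕1 = 0
Codeword: 0101000111111000110111100101101

0101000111111000110111100101101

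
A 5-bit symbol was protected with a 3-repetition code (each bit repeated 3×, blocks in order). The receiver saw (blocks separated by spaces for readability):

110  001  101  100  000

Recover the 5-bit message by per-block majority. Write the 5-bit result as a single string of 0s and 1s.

10100

Block 1 (110): 2 ones → 1
Block 2 (001): 1 one → 0
Block 3 (101): 2 ones → 1
Block 4 (100): 1 one → 0
Block 5 (000): 0 ones → 0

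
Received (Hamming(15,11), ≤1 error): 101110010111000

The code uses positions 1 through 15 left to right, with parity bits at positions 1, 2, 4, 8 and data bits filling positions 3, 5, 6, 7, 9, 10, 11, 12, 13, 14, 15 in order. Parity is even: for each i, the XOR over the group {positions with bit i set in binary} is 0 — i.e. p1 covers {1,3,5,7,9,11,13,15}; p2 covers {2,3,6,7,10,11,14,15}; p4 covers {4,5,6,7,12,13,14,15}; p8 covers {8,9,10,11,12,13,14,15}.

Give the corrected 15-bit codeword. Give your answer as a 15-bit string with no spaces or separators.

s1 (pos 1,3,5,7,9,11,13,15): 1⊕1⊕1⊕0⊕0⊕1⊕0⊕0 = 0
s2 (pos 2,3,6,7,10,11,14,15): 0⊕1⊕0⊕0⊕1⊕1⊕0⊕0 = 1
s4 (pos 4,5,6,7,12,13,14,15): 1⊕1⊕0⊕0⊕1⊕0⊕0⊕0 = 1
s8 (pos 8,9,10,11,12,13,14,15): 1⊕0⊕1⊕1⊕1⊕0⊕0⊕0 = 0
Syndrome s8…s1 = 0110 → error at position 6.
Flip position 6: 101110010111000 → 101111010111000

101111010111000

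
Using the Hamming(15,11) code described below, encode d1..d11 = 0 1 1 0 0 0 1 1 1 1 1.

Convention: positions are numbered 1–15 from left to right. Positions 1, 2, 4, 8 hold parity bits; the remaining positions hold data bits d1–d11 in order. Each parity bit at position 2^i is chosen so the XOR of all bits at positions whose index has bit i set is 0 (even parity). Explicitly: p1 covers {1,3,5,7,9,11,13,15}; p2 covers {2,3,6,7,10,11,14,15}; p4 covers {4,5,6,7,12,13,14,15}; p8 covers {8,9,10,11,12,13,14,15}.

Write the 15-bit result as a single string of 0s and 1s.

Place data at non-parity positions: p1 p2 0 p4 1 1 0 p8 0 0 1 1 1 1 1
p1 (pos 1,3,5,7,9,11,13,15): XOR of data positions = 0⊕1⊕0⊕0⊕1⊕1⊕1 = 0
p2 (pos 2,3,6,7,10,11,14,15): XOR of data positions = 0⊕1⊕0⊕0⊕1⊕1⊕1 = 0
p4 (pos 4,5,6,7,12,13,14,15): XOR of data positions = 1⊕1⊕0⊕1⊕1⊕1⊕1 = 0
p8 (pos 8,9,10,11,12,13,14,15): XOR of data positions = 0⊕0⊕1⊕1⊕1⊕1⊕1 = 1
Codeword: 000011010011111

000011010011111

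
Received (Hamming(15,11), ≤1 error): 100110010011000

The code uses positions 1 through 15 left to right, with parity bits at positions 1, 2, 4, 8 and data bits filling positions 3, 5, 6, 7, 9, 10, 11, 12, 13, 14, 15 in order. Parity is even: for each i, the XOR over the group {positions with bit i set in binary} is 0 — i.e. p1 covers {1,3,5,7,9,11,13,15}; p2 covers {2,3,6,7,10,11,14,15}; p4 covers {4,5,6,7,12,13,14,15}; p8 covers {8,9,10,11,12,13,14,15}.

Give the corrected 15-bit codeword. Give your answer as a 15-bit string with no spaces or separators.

s1 (pos 1,3,5,7,9,11,13,15): 1⊕0⊕1⊕0⊕0⊕1⊕0⊕0 = 1
s2 (pos 2,3,6,7,10,11,14,15): 0⊕0⊕0⊕0⊕0⊕1⊕0⊕0 = 1
s4 (pos 4,5,6,7,12,13,14,15): 1⊕1⊕0⊕0⊕1⊕0⊕0⊕0 = 1
s8 (pos 8,9,10,11,12,13,14,15): 1⊕0⊕0⊕1⊕1⊕0⊕0⊕0 = 1
Syndrome s8…s1 = 1111 → error at position 15.
Flip position 15: 100110010011000 → 100110010011001

100110010011001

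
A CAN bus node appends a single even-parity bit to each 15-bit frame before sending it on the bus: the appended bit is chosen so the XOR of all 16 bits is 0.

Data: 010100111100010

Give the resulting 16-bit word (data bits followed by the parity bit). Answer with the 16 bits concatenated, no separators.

XOR of the 15 data bits: 0⊕1⊕0⊕1⊕0⊕0⊕1⊕1⊕1⊕1⊕0⊕0⊕0⊕1⊕0 = 1
Parity bit = 1 (so all 16 bits XOR to 0).

0101001111000101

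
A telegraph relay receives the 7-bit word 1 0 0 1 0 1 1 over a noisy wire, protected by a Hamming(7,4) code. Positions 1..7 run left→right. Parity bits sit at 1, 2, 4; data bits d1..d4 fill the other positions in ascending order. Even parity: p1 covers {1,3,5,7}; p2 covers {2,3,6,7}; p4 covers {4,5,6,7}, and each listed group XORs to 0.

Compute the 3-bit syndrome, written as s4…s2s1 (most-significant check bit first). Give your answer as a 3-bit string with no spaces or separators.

100

s1 (pos 1,3,5,7): 1⊕0⊕0⊕1 = 0
s2 (pos 2,3,6,7): 0⊕0⊕1⊕1 = 0
s4 (pos 4,5,6,7): 1⊕0⊕1⊕1 = 1
Syndrome s4…s1 = 100 → error at position 4.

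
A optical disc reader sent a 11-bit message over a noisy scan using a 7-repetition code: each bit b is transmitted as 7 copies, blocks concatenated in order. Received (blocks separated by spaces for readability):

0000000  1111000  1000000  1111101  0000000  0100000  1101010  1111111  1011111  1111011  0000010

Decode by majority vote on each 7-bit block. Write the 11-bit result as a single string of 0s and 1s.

Block 1 (0000000): 0 ones → 0
Block 2 (1111000): 4 ones → 1
Block 3 (1000000): 1 one → 0
Block 4 (1111101): 6 ones → 1
Block 5 (0000000): 0 ones → 0
Block 6 (0100000): 1 one → 0
Block 7 (1101010): 4 ones → 1
Block 8 (1111111): 7 ones → 1
Block 9 (1011111): 6 ones → 1
Block 10 (1111011): 6 ones → 1
Block 11 (0000010): 1 one → 0

01010011110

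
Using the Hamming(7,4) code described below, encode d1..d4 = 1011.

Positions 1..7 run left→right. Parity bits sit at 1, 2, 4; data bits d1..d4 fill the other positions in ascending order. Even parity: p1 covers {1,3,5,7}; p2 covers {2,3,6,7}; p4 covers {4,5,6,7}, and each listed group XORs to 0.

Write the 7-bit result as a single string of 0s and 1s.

0110011

Place data at non-parity positions: p1 p2 1 p4 0 1 1
p1 (pos 1,3,5,7): XOR of data positions = 1⊕0⊕1 = 0
p2 (pos 2,3,6,7): XOR of data positions = 1⊕1⊕1 = 1
p4 (pos 4,5,6,7): XOR of data positions = 0⊕1⊕1 = 0
Codeword: 0110011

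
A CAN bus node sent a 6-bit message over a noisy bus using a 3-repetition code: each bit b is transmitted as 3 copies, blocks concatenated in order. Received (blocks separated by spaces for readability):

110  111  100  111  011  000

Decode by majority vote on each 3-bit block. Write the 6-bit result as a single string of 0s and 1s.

110110

Block 1 (110): 2 ones → 1
Block 2 (111): 3 ones → 1
Block 3 (100): 1 one → 0
Block 4 (111): 3 ones → 1
Block 5 (011): 2 ones → 1
Block 6 (000): 0 ones → 0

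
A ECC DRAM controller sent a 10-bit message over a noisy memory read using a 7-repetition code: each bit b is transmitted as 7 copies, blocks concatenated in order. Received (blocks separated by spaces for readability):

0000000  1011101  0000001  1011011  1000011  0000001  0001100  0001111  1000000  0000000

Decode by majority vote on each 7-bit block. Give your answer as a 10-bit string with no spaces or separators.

0101000100

Block 1 (0000000): 0 ones → 0
Block 2 (1011101): 5 ones → 1
Block 3 (0000001): 1 one → 0
Block 4 (1011011): 5 ones → 1
Block 5 (1000011): 3 ones → 0
Block 6 (0000001): 1 one → 0
Block 7 (0001100): 2 ones → 0
Block 8 (0001111): 4 ones → 1
Block 9 (1000000): 1 one → 0
Block 10 (0000000): 0 ones → 0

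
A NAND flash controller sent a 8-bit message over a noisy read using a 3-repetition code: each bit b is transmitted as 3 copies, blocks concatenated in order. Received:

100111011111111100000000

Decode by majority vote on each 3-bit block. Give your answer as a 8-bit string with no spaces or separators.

Block 1 (100): 1 one → 0
Block 2 (111): 3 ones → 1
Block 3 (011): 2 ones → 1
Block 4 (111): 3 ones → 1
Block 5 (111): 3 ones → 1
Block 6 (100): 1 one → 0
Block 7 (000): 0 ones → 0
Block 8 (000): 0 ones → 0

01111000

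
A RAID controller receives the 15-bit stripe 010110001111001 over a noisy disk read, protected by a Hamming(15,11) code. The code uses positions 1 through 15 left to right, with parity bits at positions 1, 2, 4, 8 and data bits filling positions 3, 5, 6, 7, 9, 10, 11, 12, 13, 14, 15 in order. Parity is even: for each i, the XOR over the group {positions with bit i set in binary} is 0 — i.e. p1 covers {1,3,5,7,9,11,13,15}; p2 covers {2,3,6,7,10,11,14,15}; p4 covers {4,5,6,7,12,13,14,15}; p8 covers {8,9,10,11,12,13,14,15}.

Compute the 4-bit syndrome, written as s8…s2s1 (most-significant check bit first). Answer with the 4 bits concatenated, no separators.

1000

s1 (pos 1,3,5,7,9,11,13,15): 0⊕0⊕1⊕0⊕1⊕1⊕0⊕1 = 0
s2 (pos 2,3,6,7,10,11,14,15): 1⊕0⊕0⊕0⊕1⊕1⊕0⊕1 = 0
s4 (pos 4,5,6,7,12,13,14,15): 1⊕1⊕0⊕0⊕1⊕0⊕0⊕1 = 0
s8 (pos 8,9,10,11,12,13,14,15): 0⊕1⊕1⊕1⊕1⊕0⊕0⊕1 = 1
Syndrome s8…s1 = 1000 → error at position 8.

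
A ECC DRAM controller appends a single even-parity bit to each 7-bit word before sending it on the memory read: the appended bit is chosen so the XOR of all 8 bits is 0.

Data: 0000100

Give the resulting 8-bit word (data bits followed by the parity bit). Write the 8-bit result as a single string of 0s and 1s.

00001001

XOR of the 7 data bits: 0⊕0⊕0⊕0⊕1⊕0⊕0 = 1
Parity bit = 1 (so all 8 bits XOR to 0).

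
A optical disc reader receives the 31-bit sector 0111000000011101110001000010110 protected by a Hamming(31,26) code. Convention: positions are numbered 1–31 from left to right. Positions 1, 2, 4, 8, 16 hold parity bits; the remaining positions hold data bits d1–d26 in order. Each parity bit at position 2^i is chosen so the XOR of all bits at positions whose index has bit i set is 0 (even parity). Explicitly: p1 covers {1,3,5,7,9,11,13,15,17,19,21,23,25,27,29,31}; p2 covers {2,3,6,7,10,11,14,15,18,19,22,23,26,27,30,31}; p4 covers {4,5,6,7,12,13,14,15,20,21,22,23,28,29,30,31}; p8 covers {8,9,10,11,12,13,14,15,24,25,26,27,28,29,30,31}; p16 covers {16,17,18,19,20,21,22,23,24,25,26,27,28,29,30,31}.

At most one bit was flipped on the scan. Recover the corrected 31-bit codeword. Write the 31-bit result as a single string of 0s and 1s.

s1 (pos 1,3,5,7,9,11,13,15,17,19,21,23,25,27,29,31): 0⊕1⊕0⊕0⊕0⊕0⊕1⊕0⊕1⊕0⊕0⊕0⊕0⊕1⊕1⊕0 = 1
s2 (pos 2,3,6,7,10,11,14,15,18,19,22,23,26,27,30,31): 1⊕1⊕0⊕0⊕0⊕0⊕1⊕0⊕1⊕0⊕1⊕0⊕0⊕1⊕1⊕0 = 1
s4 (pos 4,5,6,7,12,13,14,15,20,21,22,23,28,29,30,31): 1⊕0⊕0⊕0⊕1⊕1⊕1⊕0⊕0⊕0⊕1⊕0⊕0⊕1⊕1⊕0 = 1
s8 (pos 8,9,10,11,12,13,14,15,24,25,26,27,28,29,30,31): 0⊕0⊕0⊕0⊕1⊕1⊕1⊕0⊕0⊕0⊕0⊕1⊕0⊕1⊕1⊕0 = 0
s16 (pos 16,17,18,19,20,21,22,23,24,25,26,27,28,29,30,31): 1⊕1⊕1⊕0⊕0⊕0⊕1⊕0⊕0⊕0⊕0⊕1⊕0⊕1⊕1⊕0 = 1
Syndrome s16…s1 = 10111 → error at position 23.
Flip position 23: 0111000000011101110001000010110 → 0111000000011101110001100010110

0111000000011101110001100010110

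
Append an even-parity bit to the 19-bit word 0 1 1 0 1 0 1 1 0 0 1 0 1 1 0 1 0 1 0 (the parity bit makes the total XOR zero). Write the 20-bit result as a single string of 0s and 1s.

01101011001011010100

XOR of the 19 data bits: 0⊕1⊕1⊕0⊕1⊕0⊕1⊕1⊕0⊕0⊕1⊕0⊕1⊕1⊕0⊕1⊕0⊕1⊕0 = 0
Parity bit = 0 (so all 20 bits XOR to 0).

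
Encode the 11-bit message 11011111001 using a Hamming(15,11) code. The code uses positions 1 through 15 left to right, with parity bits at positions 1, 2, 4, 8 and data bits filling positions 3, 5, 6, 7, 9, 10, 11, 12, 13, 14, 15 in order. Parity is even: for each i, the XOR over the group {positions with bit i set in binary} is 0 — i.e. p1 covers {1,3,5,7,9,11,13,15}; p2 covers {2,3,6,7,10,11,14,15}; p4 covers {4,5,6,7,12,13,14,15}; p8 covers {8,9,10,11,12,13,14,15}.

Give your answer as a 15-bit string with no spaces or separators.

Place data at non-parity positions: p1 p2 1 p4 1 0 1 p8 1 1 1 1 0 0 1
p1 (pos 1,3,5,7,9,11,13,15): XOR of data positions = 1⊕1⊕1⊕1⊕1⊕0⊕1 = 0
p2 (pos 2,3,6,7,10,11,14,15): XOR of data positions = 1⊕0⊕1⊕1⊕1⊕0⊕1 = 1
p4 (pos 4,5,6,7,12,13,14,15): XOR of data positions = 1⊕0⊕1⊕1⊕0⊕0⊕1 = 0
p8 (pos 8,9,10,11,12,13,14,15): XOR of data positions = 1⊕1⊕1⊕1⊕0⊕0⊕1 = 1
Codeword: 011010111111001

011010111111001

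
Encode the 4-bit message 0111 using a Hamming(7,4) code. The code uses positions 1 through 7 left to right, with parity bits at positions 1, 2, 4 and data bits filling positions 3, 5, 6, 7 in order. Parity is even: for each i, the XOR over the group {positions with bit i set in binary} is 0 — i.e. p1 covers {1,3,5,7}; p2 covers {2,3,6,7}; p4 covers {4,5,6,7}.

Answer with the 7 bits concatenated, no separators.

Place data at non-parity positions: p1 p2 0 p4 1 1 1
p1 (pos 1,3,5,7): XOR of data positions = 0⊕1⊕1 = 0
p2 (pos 2,3,6,7): XOR of data positions = 0⊕1⊕1 = 0
p4 (pos 4,5,6,7): XOR of data positions = 1⊕1⊕1 = 1
Codeword: 0001111

0001111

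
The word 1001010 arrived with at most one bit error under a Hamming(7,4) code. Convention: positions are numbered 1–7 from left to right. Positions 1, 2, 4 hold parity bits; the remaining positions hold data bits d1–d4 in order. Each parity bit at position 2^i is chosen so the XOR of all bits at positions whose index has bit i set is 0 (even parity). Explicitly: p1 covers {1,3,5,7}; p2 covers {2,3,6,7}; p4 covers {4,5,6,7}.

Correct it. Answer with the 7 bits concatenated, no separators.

1011010

s1 (pos 1,3,5,7): 1⊕0⊕0⊕0 = 1
s2 (pos 2,3,6,7): 0⊕0⊕1⊕0 = 1
s4 (pos 4,5,6,7): 1⊕0⊕1⊕0 = 0
Syndrome s4…s1 = 011 → error at position 3.
Flip position 3: 1001010 → 1011010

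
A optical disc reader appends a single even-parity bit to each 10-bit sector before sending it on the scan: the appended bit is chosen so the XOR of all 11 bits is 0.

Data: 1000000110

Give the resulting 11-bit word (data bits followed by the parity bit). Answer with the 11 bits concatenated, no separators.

XOR of the 10 data bits: 1⊕0⊕0⊕0⊕0⊕0⊕0⊕1⊕1⊕0 = 1
Parity bit = 1 (so all 11 bits XOR to 0).

10000001101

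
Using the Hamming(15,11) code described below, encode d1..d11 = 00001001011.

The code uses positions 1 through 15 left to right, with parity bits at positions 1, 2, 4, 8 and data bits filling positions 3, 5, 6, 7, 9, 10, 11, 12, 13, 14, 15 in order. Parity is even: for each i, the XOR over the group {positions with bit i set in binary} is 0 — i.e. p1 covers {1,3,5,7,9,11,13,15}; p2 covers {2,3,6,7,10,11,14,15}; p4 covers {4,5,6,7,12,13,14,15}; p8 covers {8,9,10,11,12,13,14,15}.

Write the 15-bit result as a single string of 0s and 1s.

Place data at non-parity positions: p1 p2 0 p4 0 0 0 p8 1 0 0 1 0 1 1
p1 (pos 1,3,5,7,9,11,13,15): XOR of data positions = 0⊕0⊕0⊕1⊕0⊕0⊕1 = 0
p2 (pos 2,3,6,7,10,11,14,15): XOR of data positions = 0⊕0⊕0⊕0⊕0⊕1⊕1 = 0
p4 (pos 4,5,6,7,12,13,14,15): XOR of data positions = 0⊕0⊕0⊕1⊕0⊕1⊕1 = 1
p8 (pos 8,9,10,11,12,13,14,15): XOR of data positions = 1⊕0⊕0⊕1⊕0⊕1⊕1 = 0
Codeword: 000100001001011

000100001001011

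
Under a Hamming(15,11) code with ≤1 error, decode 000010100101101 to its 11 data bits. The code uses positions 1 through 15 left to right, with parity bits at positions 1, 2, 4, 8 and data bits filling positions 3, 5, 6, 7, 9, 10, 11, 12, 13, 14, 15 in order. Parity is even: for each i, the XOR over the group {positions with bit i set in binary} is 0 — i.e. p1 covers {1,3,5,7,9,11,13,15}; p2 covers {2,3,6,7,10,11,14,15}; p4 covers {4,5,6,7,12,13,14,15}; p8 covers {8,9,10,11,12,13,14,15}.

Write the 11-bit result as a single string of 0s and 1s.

01110101101

s1 (pos 1,3,5,7,9,11,13,15): 0⊕0⊕1⊕1⊕0⊕0⊕1⊕1 = 0
s2 (pos 2,3,6,7,10,11,14,15): 0⊕0⊕0⊕1⊕1⊕0⊕0⊕1 = 1
s4 (pos 4,5,6,7,12,13,14,15): 0⊕1⊕0⊕1⊕1⊕1⊕0⊕1 = 1
s8 (pos 8,9,10,11,12,13,14,15): 0⊕0⊕1⊕0⊕1⊕1⊕0⊕1 = 0
Syndrome s8…s1 = 0110 → error at position 6.
Flip position 6: 000010100101101 → 000011100101101
Read data bits from positions 3,5,6,7,9,10,11,12,13,14,15: 01110101101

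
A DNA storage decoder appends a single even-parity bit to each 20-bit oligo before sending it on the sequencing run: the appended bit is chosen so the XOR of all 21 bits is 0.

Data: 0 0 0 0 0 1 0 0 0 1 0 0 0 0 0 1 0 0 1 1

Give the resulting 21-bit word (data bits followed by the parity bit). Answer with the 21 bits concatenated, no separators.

XOR of the 20 data bits: 0⊕0⊕0⊕0⊕0⊕1⊕0⊕0⊕0⊕1⊕0⊕0⊕0⊕0⊕0⊕1⊕0⊕0⊕1⊕1 = 1
Parity bit = 1 (so all 21 bits XOR to 0).

000001000100000100111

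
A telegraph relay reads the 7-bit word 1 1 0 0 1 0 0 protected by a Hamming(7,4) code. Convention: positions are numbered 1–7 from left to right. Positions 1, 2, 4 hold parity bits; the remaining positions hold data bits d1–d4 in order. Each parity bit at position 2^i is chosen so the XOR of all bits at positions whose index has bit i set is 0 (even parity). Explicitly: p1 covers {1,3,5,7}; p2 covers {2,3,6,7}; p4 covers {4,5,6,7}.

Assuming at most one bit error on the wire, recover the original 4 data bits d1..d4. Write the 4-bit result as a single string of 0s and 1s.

0110

s1 (pos 1,3,5,7): 1⊕0⊕1⊕0 = 0
s2 (pos 2,3,6,7): 1⊕0⊕0⊕0 = 1
s4 (pos 4,5,6,7): 0⊕1⊕0⊕0 = 1
Syndrome s4…s1 = 110 → error at position 6.
Flip position 6: 1100100 → 1100110
Read data bits from positions 3,5,6,7: 0110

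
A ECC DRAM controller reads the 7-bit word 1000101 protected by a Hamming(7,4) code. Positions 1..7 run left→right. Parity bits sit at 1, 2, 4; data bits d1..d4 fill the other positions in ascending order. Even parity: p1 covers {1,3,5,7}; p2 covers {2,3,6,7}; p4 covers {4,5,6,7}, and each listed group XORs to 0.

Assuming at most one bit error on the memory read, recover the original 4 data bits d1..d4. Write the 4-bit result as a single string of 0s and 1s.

s1 (pos 1,3,5,7): 1⊕0⊕1⊕1 = 1
s2 (pos 2,3,6,7): 0⊕0⊕0⊕1 = 1
s4 (pos 4,5,6,7): 0⊕1⊕0⊕1 = 0
Syndrome s4…s1 = 011 → error at position 3.
Flip position 3: 1000101 → 1010101
Read data bits from positions 3,5,6,7: 1101

1101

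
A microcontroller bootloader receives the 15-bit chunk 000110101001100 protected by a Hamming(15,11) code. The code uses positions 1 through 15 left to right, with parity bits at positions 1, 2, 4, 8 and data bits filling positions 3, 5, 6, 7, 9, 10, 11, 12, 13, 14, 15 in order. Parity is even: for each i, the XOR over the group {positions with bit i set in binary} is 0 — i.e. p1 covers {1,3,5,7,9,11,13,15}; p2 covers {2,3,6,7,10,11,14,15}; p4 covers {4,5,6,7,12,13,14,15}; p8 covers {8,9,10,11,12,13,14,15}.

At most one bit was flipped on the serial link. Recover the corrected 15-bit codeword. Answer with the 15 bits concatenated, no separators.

s1 (pos 1,3,5,7,9,11,13,15): 0⊕0⊕1⊕1⊕1⊕0⊕1⊕0 = 0
s2 (pos 2,3,6,7,10,11,14,15): 0⊕0⊕0⊕1⊕0⊕0⊕0⊕0 = 1
s4 (pos 4,5,6,7,12,13,14,15): 1⊕1⊕0⊕1⊕1⊕1⊕0⊕0 = 1
s8 (pos 8,9,10,11,12,13,14,15): 0⊕1⊕0⊕0⊕1⊕1⊕0⊕0 = 1
Syndrome s8…s1 = 1110 → error at position 14.
Flip position 14: 000110101001100 → 000110101001110

000110101001110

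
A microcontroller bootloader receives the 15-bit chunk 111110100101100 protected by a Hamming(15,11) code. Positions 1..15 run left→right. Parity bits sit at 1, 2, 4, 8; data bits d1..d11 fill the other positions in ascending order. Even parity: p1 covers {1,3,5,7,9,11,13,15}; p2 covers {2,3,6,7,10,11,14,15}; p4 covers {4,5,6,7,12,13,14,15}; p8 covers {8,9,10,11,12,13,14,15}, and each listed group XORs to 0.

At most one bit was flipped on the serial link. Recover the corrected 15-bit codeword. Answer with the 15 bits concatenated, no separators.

s1 (pos 1,3,5,7,9,11,13,15): 1⊕1⊕1⊕1⊕0⊕0⊕1⊕0 = 1
s2 (pos 2,3,6,7,10,11,14,15): 1⊕1⊕0⊕1⊕1⊕0⊕0⊕0 = 0
s4 (pos 4,5,6,7,12,13,14,15): 1⊕1⊕0⊕1⊕1⊕1⊕0⊕0 = 1
s8 (pos 8,9,10,11,12,13,14,15): 0⊕0⊕1⊕0⊕1⊕1⊕0⊕0 = 1
Syndrome s8…s1 = 1101 → error at position 13.
Flip position 13: 111110100101100 → 111110100101000

111110100101000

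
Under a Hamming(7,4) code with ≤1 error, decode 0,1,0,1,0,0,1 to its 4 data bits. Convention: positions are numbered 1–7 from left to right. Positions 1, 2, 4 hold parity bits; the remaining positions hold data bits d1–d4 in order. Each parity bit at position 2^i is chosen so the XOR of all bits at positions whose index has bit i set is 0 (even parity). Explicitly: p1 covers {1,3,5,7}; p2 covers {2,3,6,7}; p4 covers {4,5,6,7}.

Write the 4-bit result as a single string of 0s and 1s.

0001

s1 (pos 1,3,5,7): 0⊕0⊕0⊕1 = 1
s2 (pos 2,3,6,7): 1⊕0⊕0⊕1 = 0
s4 (pos 4,5,6,7): 1⊕0⊕0⊕1 = 0
Syndrome s4…s1 = 001 → error at position 1.
Flip position 1: 0101001 → 1101001
Read data bits from positions 3,5,6,7: 0001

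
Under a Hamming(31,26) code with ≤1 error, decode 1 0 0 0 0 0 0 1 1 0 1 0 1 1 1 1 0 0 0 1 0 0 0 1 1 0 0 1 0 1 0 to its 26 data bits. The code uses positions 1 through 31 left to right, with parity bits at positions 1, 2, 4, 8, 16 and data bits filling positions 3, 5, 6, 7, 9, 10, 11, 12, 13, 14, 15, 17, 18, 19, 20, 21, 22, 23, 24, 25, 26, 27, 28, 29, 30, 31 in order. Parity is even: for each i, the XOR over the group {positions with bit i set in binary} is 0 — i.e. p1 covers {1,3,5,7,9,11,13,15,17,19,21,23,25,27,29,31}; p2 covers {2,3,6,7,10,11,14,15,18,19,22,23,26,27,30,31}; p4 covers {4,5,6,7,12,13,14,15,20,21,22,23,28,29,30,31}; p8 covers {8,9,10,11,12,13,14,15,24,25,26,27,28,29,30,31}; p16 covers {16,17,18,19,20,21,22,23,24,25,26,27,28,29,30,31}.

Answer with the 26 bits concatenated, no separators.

00001010111000100011001010

s1 (pos 1,3,5,7,9,11,13,15,17,19,21,23,25,27,29,31): 1⊕0⊕0⊕0⊕1⊕1⊕1⊕1⊕0⊕0⊕0⊕0⊕1⊕0⊕0⊕0 = 0
s2 (pos 2,3,6,7,10,11,14,15,18,19,22,23,26,27,30,31): 0⊕0⊕0⊕0⊕0⊕1⊕1⊕1⊕0⊕0⊕0⊕0⊕0⊕0⊕1⊕0 = 0
s4 (pos 4,5,6,7,12,13,14,15,20,21,22,23,28,29,30,31): 0⊕0⊕0⊕0⊕0⊕1⊕1⊕1⊕1⊕0⊕0⊕0⊕1⊕0⊕1⊕0 = 0
s8 (pos 8,9,10,11,12,13,14,15,24,25,26,27,28,29,30,31): 1⊕1⊕0⊕1⊕0⊕1⊕1⊕1⊕1⊕1⊕0⊕0⊕1⊕0⊕1⊕0 = 0
s16 (pos 16,17,18,19,20,21,22,23,24,25,26,27,28,29,30,31): 1⊕0⊕0⊕0⊕1⊕0⊕0⊕0⊕1⊕1⊕0⊕0⊕1⊕0⊕1⊕0 = 0
Syndrome s16…s1 = 00000 → no error.
Read data bits from positions 3,5,6,7,9,10,11,12,13,14,15,17,18,19,20,21,22,23,24,25,26,27,28,29,30,31: 00001010111000100011001010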